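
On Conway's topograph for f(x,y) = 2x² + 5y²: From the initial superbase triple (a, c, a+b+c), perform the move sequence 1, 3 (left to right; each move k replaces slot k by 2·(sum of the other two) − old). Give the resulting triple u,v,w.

start (2,5,7) = (f(1,0),f(0,1),f(1,1))
replace slot 1: 2·(5+7) − 2 = 22 → (22,5,7)
replace slot 3: 2·(22+5) − 7 = 47 → (22,5,47)

22,5,47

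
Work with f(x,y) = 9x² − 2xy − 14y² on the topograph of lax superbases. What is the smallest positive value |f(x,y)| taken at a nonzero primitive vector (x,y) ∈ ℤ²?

descent: ρ → (-14,2,9)
descent: ρ → (9,16,-7)  [lands on river]
river: ρ → (-7,12,13)
river: ρ → (13,14,-6)
river: ρ → (-6,22,1)
river: ρ → (1,22,-6)
river: ρ → (-6,14,13)
river: ρ → (13,12,-7)
river: ρ → (-7,16,9)
river: ρ → (9,20,-3)
river: ρ → (-3,22,2)
river: ρ → (2,22,-3)
river: ρ → (-3,20,9)
closes: descent 2, river 12
min |a| on river = 1

1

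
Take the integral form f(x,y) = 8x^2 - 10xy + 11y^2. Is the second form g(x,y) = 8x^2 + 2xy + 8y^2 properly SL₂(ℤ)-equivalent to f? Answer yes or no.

D₁ = -252, D₂ = -252
f: translate: b→6 (≡-10 mod 16), so (8,-10,11)→(8,6,9)
f: reduced (well bottom): (8,6,9) with a≤c, −a<b≤a
g: reduced (well bottom): (8,2,8) with a≤c, −a<b≤a
reduced forms (8, 6, 9) vs (8, 2, 8) ⇒ inequivalent

no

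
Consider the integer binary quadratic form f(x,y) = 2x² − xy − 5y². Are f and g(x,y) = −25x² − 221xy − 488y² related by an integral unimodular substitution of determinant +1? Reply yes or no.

D₁ = 41, D₂ = 41
river cycle of f (length 10): (2, 3, -4), (-4, 5, 1), (1, 5, -4), (-4, 3, 2), (2, 5, -2), (-2, 3, 4), (4, 5, -1), (-1, 5, 4), (4, 3, -2), (-2, 5, 2)
river cycle of g (length 10): (-4, 5, 1), (1, 5, -4), (-4, 3, 2), (2, 5, -2), (-2, 3, 4), (4, 5, -1), (-1, 5, 4), (4, 3, -2), (-2, 5, 2), (2, 3, -4)
cycles coincide ⇒ equivalent

yes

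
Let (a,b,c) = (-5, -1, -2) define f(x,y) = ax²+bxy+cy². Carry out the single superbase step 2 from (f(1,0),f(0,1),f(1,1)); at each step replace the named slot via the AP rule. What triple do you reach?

start (-5,-2,-8) = (f(1,0),f(0,1),f(1,1))
replace slot 2: 2·((-5)+(-8)) − (-2) = -24 → (-5,-24,-8)

-5,-24,-8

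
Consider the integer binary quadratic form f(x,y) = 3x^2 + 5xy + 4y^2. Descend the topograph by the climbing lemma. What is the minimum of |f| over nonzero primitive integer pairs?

translate: b→-1 (≡5 mod 6), so (3,5,4)→(3,-1,2)
flip: (3,-1,2)→(2,1,3)
reduced (well bottom): (2,1,3) with a≤c, −a<b≤a
well minimum = a = 2

2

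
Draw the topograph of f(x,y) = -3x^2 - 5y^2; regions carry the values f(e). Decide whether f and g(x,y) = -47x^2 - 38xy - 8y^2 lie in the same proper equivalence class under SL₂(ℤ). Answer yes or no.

D₁ = -60, D₂ = -60
f is negative-definite; reduce −f:
−f: reduced (well bottom): (3,0,5) with a≤c, −a<b≤a
flip sign back: reduced form of f is (-3,0,-5)
g is negative-definite; reduce −g:
−g: flip: (47,38,8)→(8,-38,47)
−g: translate: b→-6 (≡-38 mod 16), so (8,-38,47)→(8,-6,3)
−g: flip: (8,-6,3)→(3,6,8)
−g: translate: b→0 (≡6 mod 6), so (3,6,8)→(3,0,5)
−g: reduced (well bottom): (3,0,5) with a≤c, −a<b≤a
flip sign back: reduced form of g is (-3,0,-5)
reduced forms (-3, 0, -5) vs (-3, 0, -5) ⇒ equivalent

yes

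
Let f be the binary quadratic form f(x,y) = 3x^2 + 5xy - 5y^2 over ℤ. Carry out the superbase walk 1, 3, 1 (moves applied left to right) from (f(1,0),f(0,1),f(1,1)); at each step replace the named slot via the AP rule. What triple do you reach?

start (3,-5,3) = (f(1,0),f(0,1),f(1,1))
replace slot 1: 2·((-5)+3) − 3 = -7 → (-7,-5,3)
replace slot 3: 2·((-7)+(-5)) − 3 = -27 → (-7,-5,-27)
replace slot 1: 2·((-5)+(-27)) − (-7) = -57 → (-57,-5,-27)

-57,-5,-27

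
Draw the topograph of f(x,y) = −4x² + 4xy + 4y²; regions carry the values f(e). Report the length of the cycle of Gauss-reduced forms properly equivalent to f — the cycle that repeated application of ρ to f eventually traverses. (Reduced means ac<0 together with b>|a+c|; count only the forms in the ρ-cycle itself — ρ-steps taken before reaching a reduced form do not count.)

D = 80, ⌊√D⌋ = 8
river: ρ → (4,4,-4)
river: ρ → (-4,4,4)
ρ-cycle length = 2 (tail of 0 descent steps not counted)

2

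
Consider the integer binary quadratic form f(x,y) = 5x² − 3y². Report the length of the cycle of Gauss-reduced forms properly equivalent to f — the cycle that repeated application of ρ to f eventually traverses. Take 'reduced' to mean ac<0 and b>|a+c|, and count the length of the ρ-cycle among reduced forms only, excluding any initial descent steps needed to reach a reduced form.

D = 60, ⌊√D⌋ = 7
descent: ρ → (-3,6,2)  [lands on river]
river: ρ → (2,6,-3)
ρ-cycle length = 2 (tail of 1 descent step not counted)

2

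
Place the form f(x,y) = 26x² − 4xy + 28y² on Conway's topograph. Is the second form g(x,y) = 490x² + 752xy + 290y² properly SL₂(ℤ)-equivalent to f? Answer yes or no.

D₁ = -2896, D₂ = -2896
f: reduced (well bottom): (26,-4,28) with a≤c, −a<b≤a
g: translate: b→-228 (≡752 mod 980), so (490,752,290)→(490,-228,28)
g: flip: (490,-228,28)→(28,228,490)
g: translate: b→4 (≡228 mod 56), so (28,228,490)→(28,4,26)
g: flip: (28,4,26)→(26,-4,28)
g: reduced (well bottom): (26,-4,28) with a≤c, −a<b≤a
reduced forms (26, -4, 28) vs (26, -4, 28) ⇒ equivalent

yes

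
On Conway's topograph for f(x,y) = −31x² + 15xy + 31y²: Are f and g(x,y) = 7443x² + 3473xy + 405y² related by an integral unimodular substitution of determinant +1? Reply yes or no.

D₁ = 4069, D₂ = 4069
river cycle of f (length 20): (31, 47, -15), (-15, 43, 37), (37, 31, -21), (-21, 53, 15), (15, 37, -45), (-45, 53, 7), (7, 59, -21), (-21, 25, 41), (41, 57, -5), (-5, 63, 5), … (10 more)
river cycle of g (length 20): (31, 47, -15), (-15, 43, 37), (37, 31, -21), (-21, 53, 15), (15, 37, -45), (-45, 53, 7), (7, 59, -21), (-21, 25, 41), (41, 57, -5), (-5, 63, 5), … (10 more)
cycles coincide ⇒ equivalent

yes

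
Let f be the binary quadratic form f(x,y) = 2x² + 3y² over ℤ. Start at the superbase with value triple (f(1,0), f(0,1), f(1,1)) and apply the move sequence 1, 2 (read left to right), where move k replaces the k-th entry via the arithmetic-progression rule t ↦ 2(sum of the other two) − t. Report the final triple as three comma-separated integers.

start (2,3,5) = (f(1,0),f(0,1),f(1,1))
replace slot 1: 2·(3+5) − 2 = 14 → (14,3,5)
replace slot 2: 2·(14+5) − 3 = 35 → (14,35,5)

14,35,5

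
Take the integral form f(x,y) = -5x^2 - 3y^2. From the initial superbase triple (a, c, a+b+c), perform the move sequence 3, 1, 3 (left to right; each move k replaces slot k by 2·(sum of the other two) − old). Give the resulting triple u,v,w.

start (-5,-3,-8) = (f(1,0),f(0,1),f(1,1))
replace slot 3: 2·((-5)+(-3)) − (-8) = -8 → (-5,-3,-8)
replace slot 1: 2·((-3)+(-8)) − (-5) = -17 → (-17,-3,-8)
replace slot 3: 2·((-17)+(-3)) − (-8) = -32 → (-17,-3,-32)

-17,-3,-32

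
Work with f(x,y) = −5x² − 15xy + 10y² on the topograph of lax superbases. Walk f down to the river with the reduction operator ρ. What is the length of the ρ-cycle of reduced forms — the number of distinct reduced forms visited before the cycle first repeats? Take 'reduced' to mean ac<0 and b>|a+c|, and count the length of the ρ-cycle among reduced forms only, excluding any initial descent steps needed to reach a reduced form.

D = 425, ⌊√D⌋ = 20
descent: ρ → (10,15,-5)  [lands on river]
river: ρ → (-5,15,10)
river: ρ → (10,5,-10)
river: ρ → (-10,15,5)
river: ρ → (5,15,-10)
river: ρ → (-10,5,10)
ρ-cycle length = 6 (tail of 1 descent step not counted)

6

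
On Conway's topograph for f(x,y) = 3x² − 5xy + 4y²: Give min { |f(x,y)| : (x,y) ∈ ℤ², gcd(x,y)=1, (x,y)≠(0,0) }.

translate: b→1 (≡-5 mod 6), so (3,-5,4)→(3,1,2)
flip: (3,1,2)→(2,-1,3)
reduced (well bottom): (2,-1,3) with a≤c, −a<b≤a
well minimum = a = 2

2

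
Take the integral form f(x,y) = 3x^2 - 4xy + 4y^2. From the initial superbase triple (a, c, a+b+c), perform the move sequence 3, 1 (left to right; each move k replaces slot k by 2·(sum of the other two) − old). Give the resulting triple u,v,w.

start (3,4,3) = (f(1,0),f(0,1),f(1,1))
replace slot 3: 2·(3+4) − 3 = 11 → (3,4,11)
replace slot 1: 2·(4+11) − 3 = 27 → (27,4,11)

27,4,11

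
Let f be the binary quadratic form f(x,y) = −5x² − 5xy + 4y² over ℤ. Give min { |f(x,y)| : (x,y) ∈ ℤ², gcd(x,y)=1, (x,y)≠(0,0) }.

descent: ρ → (4,5,-5)  [lands on river]
river: ρ → (-5,5,4)
river: ρ → (4,3,-6)
river: ρ → (-6,9,1)
river: ρ → (1,9,-6)
river: ρ → (-6,3,4)
closes: descent 1, river 6
min |a| on river = 1

1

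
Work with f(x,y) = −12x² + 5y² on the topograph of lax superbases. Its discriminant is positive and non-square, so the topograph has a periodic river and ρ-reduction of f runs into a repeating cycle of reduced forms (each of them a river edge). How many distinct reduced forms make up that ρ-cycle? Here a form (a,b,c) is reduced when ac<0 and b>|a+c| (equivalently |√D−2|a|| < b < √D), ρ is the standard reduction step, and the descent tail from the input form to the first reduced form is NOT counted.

D = 240, ⌊√D⌋ = 15
descent: ρ → (5,10,-7)  [lands on river]
river: ρ → (-7,4,8)
river: ρ → (8,12,-3)
river: ρ → (-3,12,8)
river: ρ → (8,4,-7)
river: ρ → (-7,10,5)
ρ-cycle length = 6 (tail of 1 descent step not counted)

6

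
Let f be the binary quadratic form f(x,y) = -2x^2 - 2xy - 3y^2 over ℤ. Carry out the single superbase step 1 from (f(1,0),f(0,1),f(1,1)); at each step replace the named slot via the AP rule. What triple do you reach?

start (-2,-3,-7) = (f(1,0),f(0,1),f(1,1))
replace slot 1: 2·((-3)+(-7)) − (-2) = -18 → (-18,-3,-7)

-18,-3,-7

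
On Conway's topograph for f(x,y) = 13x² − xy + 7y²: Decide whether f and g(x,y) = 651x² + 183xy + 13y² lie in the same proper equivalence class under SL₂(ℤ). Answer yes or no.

D₁ = -363, D₂ = -363
f: flip: (13,-1,7)→(7,1,13)
f: reduced (well bottom): (7,1,13) with a≤c, −a<b≤a
g: flip: (651,183,13)→(13,-183,651)
g: translate: b→-1 (≡-183 mod 26), so (13,-183,651)→(13,-1,7)
g: flip: (13,-1,7)→(7,1,13)
g: reduced (well bottom): (7,1,13) with a≤c, −a<b≤a
reduced forms (7, 1, 13) vs (7, 1, 13) ⇒ equivalent

yes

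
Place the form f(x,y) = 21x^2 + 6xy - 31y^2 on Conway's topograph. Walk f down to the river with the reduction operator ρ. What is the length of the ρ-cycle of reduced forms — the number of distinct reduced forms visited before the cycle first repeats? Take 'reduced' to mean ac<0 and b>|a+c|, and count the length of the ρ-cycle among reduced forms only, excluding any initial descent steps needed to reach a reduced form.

D = 2640, ⌊√D⌋ = 51
descent: ρ → (-31,-6,21)
descent: ρ → (21,48,-4)  [lands on river]
river: ρ → (-4,48,21)
river: ρ → (21,36,-16)
river: ρ → (-16,28,29)
river: ρ → (29,30,-15)
river: ρ → (-15,30,29)
river: ρ → (29,28,-16)
river: ρ → (-16,36,21)
ρ-cycle length = 8 (tail of 2 descent steps not counted)

8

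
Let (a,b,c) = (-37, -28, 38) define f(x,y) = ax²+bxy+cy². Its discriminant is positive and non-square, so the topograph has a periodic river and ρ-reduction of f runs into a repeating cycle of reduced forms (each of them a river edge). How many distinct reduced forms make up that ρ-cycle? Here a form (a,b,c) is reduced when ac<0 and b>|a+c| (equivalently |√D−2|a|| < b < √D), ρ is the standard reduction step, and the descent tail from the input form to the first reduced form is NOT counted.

D = 6408, ⌊√D⌋ = 80
descent: ρ → (38,28,-37)  [lands on river]
river: ρ → (-37,46,29)
river: ρ → (29,70,-13)
river: ρ → (-13,60,54)
river: ρ → (54,48,-19)
river: ρ → (-19,66,27)
river: ρ → (27,42,-43)
river: ρ → (-43,44,26)
river: ρ → (26,60,-27)
river: ρ → (-27,48,38)
ρ-cycle length = 10 (tail of 1 descent step not counted)

10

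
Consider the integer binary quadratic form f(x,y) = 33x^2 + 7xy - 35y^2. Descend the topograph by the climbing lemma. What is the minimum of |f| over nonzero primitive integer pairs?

river: ρ → (-35,63,5)
river: ρ → (5,67,-9)
river: ρ → (-9,59,33)
river: ρ → (33,7,-35)
closes: descent 0, river 4
min |a| on river = 5

5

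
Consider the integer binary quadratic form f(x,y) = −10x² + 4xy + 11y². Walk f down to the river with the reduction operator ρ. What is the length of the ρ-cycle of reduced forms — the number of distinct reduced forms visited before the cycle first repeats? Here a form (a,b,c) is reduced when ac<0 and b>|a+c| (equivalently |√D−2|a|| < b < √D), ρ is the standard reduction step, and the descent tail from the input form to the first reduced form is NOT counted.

D = 456, ⌊√D⌋ = 21
river: ρ → (11,18,-3)
river: ρ → (-3,18,11)
river: ρ → (11,4,-10)
river: ρ → (-10,16,5)
river: ρ → (5,14,-13)
river: ρ → (-13,12,6)
river: ρ → (6,12,-13)
river: ρ → (-13,14,5)
river: ρ → (5,16,-10)
river: ρ → (-10,4,11)
ρ-cycle length = 10 (tail of 0 descent steps not counted)

10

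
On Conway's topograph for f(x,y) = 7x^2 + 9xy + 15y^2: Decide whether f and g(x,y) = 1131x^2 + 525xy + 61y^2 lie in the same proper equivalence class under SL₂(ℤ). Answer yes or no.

D₁ = -339, D₂ = -339
f: translate: b→-5 (≡9 mod 14), so (7,9,15)→(7,-5,13)
f: reduced (well bottom): (7,-5,13) with a≤c, −a<b≤a
g: flip: (1131,525,61)→(61,-525,1131)
g: translate: b→-37 (≡-525 mod 122), so (61,-525,1131)→(61,-37,7)
g: flip: (61,-37,7)→(7,37,61)
g: translate: b→-5 (≡37 mod 14), so (7,37,61)→(7,-5,13)
g: reduced (well bottom): (7,-5,13) with a≤c, −a<b≤a
reduced forms (7, -5, 13) vs (7, -5, 13) ⇒ equivalent

yes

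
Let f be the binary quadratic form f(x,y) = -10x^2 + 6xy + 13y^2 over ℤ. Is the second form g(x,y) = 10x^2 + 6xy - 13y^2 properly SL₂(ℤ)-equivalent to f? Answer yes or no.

D₁ = 556, D₂ = 556
river cycle of f (length 18): (13, 20, -3), (-3, 22, 6), (6, 14, -15), (-15, 16, 5), (5, 14, -18), (-18, 22, 1), (1, 22, -18), (-18, 14, 5), (5, 16, -15), (-15, 14, 6), … (8 more)
river cycle of g (length 18): (-13, 20, 3), (3, 22, -6), (-6, 14, 15), (15, 16, -5), (-5, 14, 18), (18, 22, -1), (-1, 22, 18), (18, 14, -5), (-5, 16, 15), (15, 14, -6), … (8 more)
cycles differ ⇒ inequivalent

no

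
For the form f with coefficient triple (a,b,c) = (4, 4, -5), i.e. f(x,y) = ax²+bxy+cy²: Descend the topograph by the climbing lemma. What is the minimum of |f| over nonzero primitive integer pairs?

river: ρ → (-5,6,3)
river: ρ → (3,6,-5)
river: ρ → (-5,4,4)
river: ρ → (4,4,-5)
closes: descent 0, river 4
min |a| on river = 3

3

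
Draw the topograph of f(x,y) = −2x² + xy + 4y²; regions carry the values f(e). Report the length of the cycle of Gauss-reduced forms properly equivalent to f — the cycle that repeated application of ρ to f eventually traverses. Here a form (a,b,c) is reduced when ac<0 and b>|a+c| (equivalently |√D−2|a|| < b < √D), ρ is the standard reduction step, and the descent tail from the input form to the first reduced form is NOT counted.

D = 33, ⌊√D⌋ = 5
descent: ρ → (4,-1,-2)
descent: ρ → (-2,5,1)  [lands on river]
river: ρ → (1,5,-2)
river: ρ → (-2,3,3)
river: ρ → (3,3,-2)
ρ-cycle length = 4 (tail of 2 descent steps not counted)

4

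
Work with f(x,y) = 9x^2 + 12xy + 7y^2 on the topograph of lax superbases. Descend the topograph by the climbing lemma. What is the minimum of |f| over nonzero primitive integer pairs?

translate: b→-6 (≡12 mod 18), so (9,12,7)→(9,-6,4)
flip: (9,-6,4)→(4,6,9)
translate: b→-2 (≡6 mod 8), so (4,6,9)→(4,-2,7)
reduced (well bottom): (4,-2,7) with a≤c, −a<b≤a
well minimum = a = 4

4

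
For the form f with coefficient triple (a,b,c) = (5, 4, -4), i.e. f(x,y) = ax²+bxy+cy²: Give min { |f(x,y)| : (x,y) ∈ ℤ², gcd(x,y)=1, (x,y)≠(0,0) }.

river: ρ → (-4,4,5)
river: ρ → (5,6,-3)
river: ρ → (-3,6,5)
river: ρ → (5,4,-4)
closes: descent 0, river 4
min |a| on river = 3

3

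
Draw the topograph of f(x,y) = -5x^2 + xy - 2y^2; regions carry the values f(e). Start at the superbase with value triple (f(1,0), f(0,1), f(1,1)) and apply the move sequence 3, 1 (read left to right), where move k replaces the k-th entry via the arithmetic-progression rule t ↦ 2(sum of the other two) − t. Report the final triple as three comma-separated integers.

start (-5,-2,-6) = (f(1,0),f(0,1),f(1,1))
replace slot 3: 2·((-5)+(-2)) − (-6) = -8 → (-5,-2,-8)
replace slot 1: 2·((-2)+(-8)) − (-5) = -15 → (-15,-2,-8)

-15,-2,-8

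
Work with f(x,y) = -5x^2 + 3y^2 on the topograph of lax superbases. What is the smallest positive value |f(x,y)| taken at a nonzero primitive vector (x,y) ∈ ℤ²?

descent: ρ → (3,6,-2)  [lands on river]
river: ρ → (-2,6,3)
closes: descent 1, river 2
min |a| on river = 2

2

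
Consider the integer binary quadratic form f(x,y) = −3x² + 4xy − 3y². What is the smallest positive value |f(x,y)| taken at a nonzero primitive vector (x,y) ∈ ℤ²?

translate: b→2 (≡-4 mod 6), so (3,-4,3)→(3,2,2)
flip: (3,2,2)→(2,-2,3)
translate: b→2 (≡-2 mod 4), so (2,-2,3)→(2,2,3)
reduced (well bottom): (2,2,3) with a≤c, −a<b≤a
well minimum |f| = |-2| = 2 (negative-definite)

2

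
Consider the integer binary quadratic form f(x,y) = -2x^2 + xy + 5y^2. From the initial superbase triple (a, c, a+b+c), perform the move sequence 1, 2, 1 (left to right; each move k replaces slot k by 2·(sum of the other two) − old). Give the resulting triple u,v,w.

start (-2,5,4) = (f(1,0),f(0,1),f(1,1))
replace slot 1: 2·(5+4) − (-2) = 20 → (20,5,4)
replace slot 2: 2·(20+4) − 5 = 43 → (20,43,4)
replace slot 1: 2·(43+4) − 20 = 74 → (74,43,4)

74,43,4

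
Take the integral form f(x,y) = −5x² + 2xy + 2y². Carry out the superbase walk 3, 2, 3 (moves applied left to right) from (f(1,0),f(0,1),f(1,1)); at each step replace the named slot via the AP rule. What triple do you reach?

start (-5,2,-1) = (f(1,0),f(0,1),f(1,1))
replace slot 3: 2·((-5)+2) − (-1) = -5 → (-5,2,-5)
replace slot 2: 2·((-5)+(-5)) − 2 = -22 → (-5,-22,-5)
replace slot 3: 2·((-5)+(-22)) − (-5) = -49 → (-5,-22,-49)

-5,-22,-49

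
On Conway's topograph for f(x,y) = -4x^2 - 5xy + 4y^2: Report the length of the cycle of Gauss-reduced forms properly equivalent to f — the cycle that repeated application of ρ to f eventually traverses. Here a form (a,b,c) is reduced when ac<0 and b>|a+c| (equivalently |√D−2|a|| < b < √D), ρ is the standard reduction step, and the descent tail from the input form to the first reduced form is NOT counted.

D = 89, ⌊√D⌋ = 9
descent: ρ → (4,5,-4)  [lands on river]
river: ρ → (-4,3,5)
river: ρ → (5,7,-2)
river: ρ → (-2,9,1)
river: ρ → (1,9,-2)
river: ρ → (-2,7,5)
river: ρ → (5,3,-4)
river: ρ → (-4,5,4)
river: ρ → (4,3,-5)
river: ρ → (-5,7,2)
river: ρ → (2,9,-1)
river: ρ → (-1,9,2)
river: ρ → (2,7,-5)
river: ρ → (-5,3,4)
ρ-cycle length = 14 (tail of 1 descent step not counted)

14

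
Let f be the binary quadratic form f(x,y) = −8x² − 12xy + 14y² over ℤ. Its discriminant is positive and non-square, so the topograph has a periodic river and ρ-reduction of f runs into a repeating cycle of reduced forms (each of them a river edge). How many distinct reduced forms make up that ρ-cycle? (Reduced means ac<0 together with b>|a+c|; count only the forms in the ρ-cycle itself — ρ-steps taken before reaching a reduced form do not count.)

D = 592, ⌊√D⌋ = 24
descent: ρ → (14,12,-8)  [lands on river]
river: ρ → (-8,20,6)
river: ρ → (6,16,-14)
river: ρ → (-14,12,8)
river: ρ → (8,20,-6)
river: ρ → (-6,16,14)
ρ-cycle length = 6 (tail of 1 descent step not counted)

6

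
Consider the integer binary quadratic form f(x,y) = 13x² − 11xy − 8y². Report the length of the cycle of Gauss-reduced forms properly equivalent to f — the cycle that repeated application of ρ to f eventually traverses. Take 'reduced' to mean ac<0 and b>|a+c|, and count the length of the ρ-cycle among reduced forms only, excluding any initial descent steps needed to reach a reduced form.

D = 537, ⌊√D⌋ = 23
descent: ρ → (-8,11,13)  [lands on river]
river: ρ → (13,15,-6)
river: ρ → (-6,21,4)
river: ρ → (4,19,-11)
river: ρ → (-11,3,12)
river: ρ → (12,21,-2)
river: ρ → (-2,23,1)
river: ρ → (1,23,-2)
river: ρ → (-2,21,12)
river: ρ → (12,3,-11)
river: ρ → (-11,19,4)
river: ρ → (4,21,-6)
river: ρ → (-6,15,13)
river: ρ → (13,11,-8)
river: ρ → (-8,21,3)
river: ρ → (3,21,-8)
ρ-cycle length = 16 (tail of 1 descent step not counted)

16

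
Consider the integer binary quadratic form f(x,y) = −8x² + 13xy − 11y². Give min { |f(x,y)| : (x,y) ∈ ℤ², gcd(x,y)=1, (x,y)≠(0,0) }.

translate: b→3 (≡-13 mod 16), so (8,-13,11)→(8,3,6)
flip: (8,3,6)→(6,-3,8)
reduced (well bottom): (6,-3,8) with a≤c, −a<b≤a
well minimum |f| = |-6| = 6 (negative-definite)

6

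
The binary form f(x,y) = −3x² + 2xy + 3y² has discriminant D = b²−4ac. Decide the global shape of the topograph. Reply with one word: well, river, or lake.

D = b²−4ac = 2² − 4·(-3)·3 = 40
D > 0 non-square ⇒ indefinite ⇒ periodic river

river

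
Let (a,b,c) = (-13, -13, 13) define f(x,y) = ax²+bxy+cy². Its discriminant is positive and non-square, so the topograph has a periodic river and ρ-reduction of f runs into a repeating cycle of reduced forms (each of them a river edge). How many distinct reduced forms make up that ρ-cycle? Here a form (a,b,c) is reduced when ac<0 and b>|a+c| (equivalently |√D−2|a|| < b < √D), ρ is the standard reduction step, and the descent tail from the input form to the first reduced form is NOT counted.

D = 845, ⌊√D⌋ = 29
descent: ρ → (13,13,-13)  [lands on river]
river: ρ → (-13,13,13)
ρ-cycle length = 2 (tail of 1 descent step not counted)

2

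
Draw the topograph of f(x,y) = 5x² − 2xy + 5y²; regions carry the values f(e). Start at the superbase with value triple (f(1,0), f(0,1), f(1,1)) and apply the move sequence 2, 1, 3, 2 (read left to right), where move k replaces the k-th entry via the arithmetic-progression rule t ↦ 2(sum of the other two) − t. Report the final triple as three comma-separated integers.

start (5,5,8) = (f(1,0),f(0,1),f(1,1))
replace slot 2: 2·(5+8) − 5 = 21 → (5,21,8)
replace slot 1: 2·(21+8) − 5 = 53 → (53,21,8)
replace slot 3: 2·(53+21) − 8 = 140 → (53,21,140)
replace slot 2: 2·(53+140) − 21 = 365 → (53,365,140)

53,365,140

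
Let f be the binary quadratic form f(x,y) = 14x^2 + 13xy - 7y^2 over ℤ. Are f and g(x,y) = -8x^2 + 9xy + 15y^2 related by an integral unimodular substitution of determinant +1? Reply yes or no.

D₁ = 561, D₂ = 561
river cycle of f (length 16): (-7, 15, 12), (12, 9, -10), (-10, 11, 11), (11, 11, -10), (-10, 9, 12), (12, 15, -7), (-7, 13, 14), (14, 15, -6), (-6, 21, 5), (5, 19, -10), … (6 more)
river cycle of g (length 10): (15, 21, -2), (-2, 23, 4), (4, 17, -17), (-17, 17, 4), (4, 23, -2), (-2, 21, 15), (15, 9, -8), (-8, 23, 1), (1, 23, -8), (-8, 9, 15)
cycles differ ⇒ inequivalent

no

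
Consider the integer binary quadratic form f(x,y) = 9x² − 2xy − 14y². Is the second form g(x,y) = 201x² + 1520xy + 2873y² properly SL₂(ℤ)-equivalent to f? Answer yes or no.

D₁ = 508, D₂ = 508
river cycle of f (length 12): (9, 16, -7), (-7, 12, 13), (13, 14, -6), (-6, 22, 1), (1, 22, -6), (-6, 14, 13), (13, 12, -7), (-7, 16, 9), (9, 20, -3), (-3, 22, 2), … (2 more)
river cycle of g (length 12): (9, 16, -7), (-7, 12, 13), (13, 14, -6), (-6, 22, 1), (1, 22, -6), (-6, 14, 13), (13, 12, -7), (-7, 16, 9), (9, 20, -3), (-3, 22, 2), … (2 more)
cycles coincide ⇒ equivalent

yes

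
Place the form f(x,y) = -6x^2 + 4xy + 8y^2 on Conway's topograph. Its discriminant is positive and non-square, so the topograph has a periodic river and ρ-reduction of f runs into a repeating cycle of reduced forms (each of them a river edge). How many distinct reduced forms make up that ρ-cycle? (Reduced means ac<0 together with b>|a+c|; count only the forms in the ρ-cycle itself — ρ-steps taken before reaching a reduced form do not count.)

D = 208, ⌊√D⌋ = 14
river: ρ → (8,12,-2)
river: ρ → (-2,12,8)
river: ρ → (8,4,-6)
river: ρ → (-6,8,6)
river: ρ → (6,4,-8)
river: ρ → (-8,12,2)
river: ρ → (2,12,-8)
river: ρ → (-8,4,6)
river: ρ → (6,8,-6)
river: ρ → (-6,4,8)
ρ-cycle length = 10 (tail of 0 descent steps not counted)

10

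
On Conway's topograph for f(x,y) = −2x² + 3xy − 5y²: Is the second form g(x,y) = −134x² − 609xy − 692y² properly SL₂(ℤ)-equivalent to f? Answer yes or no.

D₁ = -31, D₂ = -31
f is negative-definite; reduce −f:
−f: translate: b→1 (≡-3 mod 4), so (2,-3,5)→(2,1,4)
−f: reduced (well bottom): (2,1,4) with a≤c, −a<b≤a
flip sign back: reduced form of f is (-2,-1,-4)
g is negative-definite; reduce −g:
−g: translate: b→73 (≡609 mod 268), so (134,609,692)→(134,73,10)
−g: flip: (134,73,10)→(10,-73,134)
−g: translate: b→7 (≡-73 mod 20), so (10,-73,134)→(10,7,2)
−g: flip: (10,7,2)→(2,-7,10)
−g: translate: b→1 (≡-7 mod 4), so (2,-7,10)→(2,1,4)
−g: reduced (well bottom): (2,1,4) with a≤c, −a<b≤a
flip sign back: reduced form of g is (-2,-1,-4)
reduced forms (-2, -1, -4) vs (-2, -1, -4) ⇒ equivalent

yes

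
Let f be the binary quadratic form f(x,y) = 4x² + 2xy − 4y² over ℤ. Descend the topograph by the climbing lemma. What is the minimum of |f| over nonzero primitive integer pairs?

river: ρ → (-4,6,2)
river: ρ → (2,6,-4)
river: ρ → (-4,2,4)
river: ρ → (4,6,-2)
river: ρ → (-2,6,4)
river: ρ → (4,2,-4)
closes: descent 0, river 6
min |a| on river = 2

2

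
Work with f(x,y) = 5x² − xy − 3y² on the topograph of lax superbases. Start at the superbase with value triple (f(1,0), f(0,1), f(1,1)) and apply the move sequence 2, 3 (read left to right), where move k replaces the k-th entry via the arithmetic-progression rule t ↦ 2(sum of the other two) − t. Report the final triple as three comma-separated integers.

start (5,-3,1) = (f(1,0),f(0,1),f(1,1))
replace slot 2: 2·(5+1) − (-3) = 15 → (5,15,1)
replace slot 3: 2·(5+15) − 1 = 39 → (5,15,39)

5,15,39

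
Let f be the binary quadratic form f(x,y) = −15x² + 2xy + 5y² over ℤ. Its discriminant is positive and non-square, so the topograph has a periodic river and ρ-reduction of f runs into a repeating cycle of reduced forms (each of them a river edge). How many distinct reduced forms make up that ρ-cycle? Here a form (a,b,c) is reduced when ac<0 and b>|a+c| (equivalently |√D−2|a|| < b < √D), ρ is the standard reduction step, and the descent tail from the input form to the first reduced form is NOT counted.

D = 304, ⌊√D⌋ = 17
descent: ρ → (5,8,-12)  [lands on river]
river: ρ → (-12,16,1)
river: ρ → (1,16,-12)
river: ρ → (-12,8,5)
river: ρ → (5,12,-8)
river: ρ → (-8,4,9)
river: ρ → (9,14,-3)
river: ρ → (-3,16,4)
river: ρ → (4,16,-3)
river: ρ → (-3,14,9)
river: ρ → (9,4,-8)
river: ρ → (-8,12,5)
ρ-cycle length = 12 (tail of 1 descent step not counted)

12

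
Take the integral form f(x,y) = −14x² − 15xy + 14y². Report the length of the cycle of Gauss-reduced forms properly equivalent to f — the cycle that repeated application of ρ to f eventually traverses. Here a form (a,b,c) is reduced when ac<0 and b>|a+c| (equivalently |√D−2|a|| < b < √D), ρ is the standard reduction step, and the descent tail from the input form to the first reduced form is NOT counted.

D = 1009, ⌊√D⌋ = 31
descent: ρ → (14,15,-14)  [lands on river]
river: ρ → (-14,13,15)
river: ρ → (15,17,-12)
river: ρ → (-12,31,1)
river: ρ → (1,31,-12)
river: ρ → (-12,17,15)
river: ρ → (15,13,-14)
river: ρ → (-14,15,14)
river: ρ → (14,13,-15)
river: ρ → (-15,17,12)
river: ρ → (12,31,-1)
river: ρ → (-1,31,12)
river: ρ → (12,17,-15)
river: ρ → (-15,13,14)
ρ-cycle length = 14 (tail of 1 descent step not counted)

14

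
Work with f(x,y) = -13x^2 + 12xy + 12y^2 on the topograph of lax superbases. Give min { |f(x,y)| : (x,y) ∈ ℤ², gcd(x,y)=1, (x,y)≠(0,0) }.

river: ρ → (12,12,-13)
river: ρ → (-13,14,11)
river: ρ → (11,8,-16)
river: ρ → (-16,24,3)
river: ρ → (3,24,-16)
river: ρ → (-16,8,11)
river: ρ → (11,14,-13)
river: ρ → (-13,12,12)
closes: descent 0, river 8
min |a| on river = 3

3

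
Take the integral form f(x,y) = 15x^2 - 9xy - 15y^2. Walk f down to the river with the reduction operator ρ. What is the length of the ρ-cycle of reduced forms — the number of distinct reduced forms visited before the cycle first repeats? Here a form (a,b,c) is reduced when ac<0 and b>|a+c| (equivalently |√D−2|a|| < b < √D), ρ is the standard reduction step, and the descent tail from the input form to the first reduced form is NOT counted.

D = 981, ⌊√D⌋ = 31
descent: ρ → (-15,9,15)  [lands on river]
river: ρ → (15,21,-9)
river: ρ → (-9,15,21)
river: ρ → (21,27,-3)
river: ρ → (-3,27,21)
river: ρ → (21,15,-9)
river: ρ → (-9,21,15)
river: ρ → (15,9,-15)
river: ρ → (-15,21,9)
river: ρ → (9,15,-21)
river: ρ → (-21,27,3)
river: ρ → (3,27,-21)
river: ρ → (-21,15,9)
river: ρ → (9,21,-15)
ρ-cycle length = 14 (tail of 1 descent step not counted)

14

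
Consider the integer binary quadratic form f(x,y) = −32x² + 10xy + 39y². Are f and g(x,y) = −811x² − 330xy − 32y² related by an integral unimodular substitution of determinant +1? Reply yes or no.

D₁ = 5092, D₂ = 5092
river cycle of f (length 36): (39, 68, -3), (-3, 70, 16), (16, 58, -27), (-27, 50, 24), (24, 46, -31), (-31, 16, 39), (39, 62, -8), (-8, 66, 23), (23, 26, -48), (-48, 70, 1), … (26 more)
river cycle of g (length 36): (-32, 10, 39), (39, 68, -3), (-3, 70, 16), (16, 58, -27), (-27, 50, 24), (24, 46, -31), (-31, 16, 39), (39, 62, -8), (-8, 66, 23), (23, 26, -48), … (26 more)
cycles coincide ⇒ equivalent

yes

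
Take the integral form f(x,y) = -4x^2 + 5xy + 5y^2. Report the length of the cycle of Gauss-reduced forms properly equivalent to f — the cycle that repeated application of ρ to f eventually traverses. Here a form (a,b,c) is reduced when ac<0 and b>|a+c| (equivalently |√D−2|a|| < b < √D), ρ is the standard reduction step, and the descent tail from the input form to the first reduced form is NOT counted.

D = 105, ⌊√D⌋ = 10
river: ρ → (5,5,-4)
river: ρ → (-4,3,6)
river: ρ → (6,9,-1)
river: ρ → (-1,9,6)
river: ρ → (6,3,-4)
river: ρ → (-4,5,5)
ρ-cycle length = 6 (tail of 0 descent steps not counted)

6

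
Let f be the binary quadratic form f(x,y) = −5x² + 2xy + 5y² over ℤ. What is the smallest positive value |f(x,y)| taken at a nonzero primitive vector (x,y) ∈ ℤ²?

river: ρ → (5,8,-2)
river: ρ → (-2,8,5)
river: ρ → (5,2,-5)
river: ρ → (-5,8,2)
river: ρ → (2,8,-5)
river: ρ → (-5,2,5)
closes: descent 0, river 6
min |a| on river = 2

2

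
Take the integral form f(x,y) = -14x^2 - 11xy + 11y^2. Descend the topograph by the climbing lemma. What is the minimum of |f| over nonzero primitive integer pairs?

descent: ρ → (11,11,-14)  [lands on river]
river: ρ → (-14,17,8)
river: ρ → (8,15,-16)
river: ρ → (-16,17,7)
river: ρ → (7,25,-4)
river: ρ → (-4,23,13)
river: ρ → (13,3,-14)
river: ρ → (-14,25,2)
river: ρ → (2,27,-1)
river: ρ → (-1,27,2)
river: ρ → (2,25,-14)
river: ρ → (-14,3,13)
river: ρ → (13,23,-4)
river: ρ → (-4,25,7)
river: ρ → (7,17,-16)
river: ρ → (-16,15,8)
river: ρ → (8,17,-14)
river: ρ → (-14,11,11)
closes: descent 1, river 18
min |a| on river = 1

1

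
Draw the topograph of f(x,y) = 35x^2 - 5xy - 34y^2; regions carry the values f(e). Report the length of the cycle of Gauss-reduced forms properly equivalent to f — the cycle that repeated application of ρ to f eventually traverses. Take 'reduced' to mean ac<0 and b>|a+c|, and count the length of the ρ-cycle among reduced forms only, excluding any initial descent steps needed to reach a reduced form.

D = 4785, ⌊√D⌋ = 69
descent: ρ → (-34,5,35)  [lands on river]
river: ρ → (35,65,-4)
river: ρ → (-4,63,51)
river: ρ → (51,39,-16)
river: ρ → (-16,57,24)
river: ρ → (24,39,-34)
river: ρ → (-34,29,29)
river: ρ → (29,29,-34)
river: ρ → (-34,39,24)
river: ρ → (24,57,-16)
river: ρ → (-16,39,51)
river: ρ → (51,63,-4)
river: ρ → (-4,65,35)
river: ρ → (35,5,-34)
river: ρ → (-34,63,6)
river: ρ → (6,69,-1)
river: ρ → (-1,69,6)
river: ρ → (6,63,-34)
ρ-cycle length = 18 (tail of 1 descent step not counted)

18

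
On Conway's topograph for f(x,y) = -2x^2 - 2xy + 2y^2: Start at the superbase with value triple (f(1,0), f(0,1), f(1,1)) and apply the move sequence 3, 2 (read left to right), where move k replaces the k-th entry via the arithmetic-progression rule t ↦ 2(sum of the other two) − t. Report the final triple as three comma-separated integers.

start (-2,2,-2) = (f(1,0),f(0,1),f(1,1))
replace slot 3: 2·((-2)+2) − (-2) = 2 → (-2,2,2)
replace slot 2: 2·((-2)+2) − 2 = -2 → (-2,-2,2)

-2,-2,2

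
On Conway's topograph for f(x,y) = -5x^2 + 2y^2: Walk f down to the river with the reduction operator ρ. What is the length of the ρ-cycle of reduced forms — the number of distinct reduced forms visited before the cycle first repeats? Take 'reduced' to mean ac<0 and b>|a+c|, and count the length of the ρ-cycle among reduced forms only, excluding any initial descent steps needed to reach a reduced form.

D = 40, ⌊√D⌋ = 6
descent: ρ → (2,4,-3)  [lands on river]
river: ρ → (-3,2,3)
river: ρ → (3,4,-2)
river: ρ → (-2,4,3)
river: ρ → (3,2,-3)
river: ρ → (-3,4,2)
ρ-cycle length = 6 (tail of 1 descent step not counted)

6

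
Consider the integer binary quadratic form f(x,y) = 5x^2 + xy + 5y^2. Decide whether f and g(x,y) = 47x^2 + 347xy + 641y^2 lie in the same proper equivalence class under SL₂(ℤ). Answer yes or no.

D₁ = -99, D₂ = -99
f: reduced (well bottom): (5,1,5) with a≤c, −a<b≤a
g: translate: b→-29 (≡347 mod 94), so (47,347,641)→(47,-29,5)
g: flip: (47,-29,5)→(5,29,47)
g: translate: b→-1 (≡29 mod 10), so (5,29,47)→(5,-1,5)
g: flip: (5,-1,5)→(5,1,5)
g: reduced (well bottom): (5,1,5) with a≤c, −a<b≤a
reduced forms (5, 1, 5) vs (5, 1, 5) ⇒ equivalent

yes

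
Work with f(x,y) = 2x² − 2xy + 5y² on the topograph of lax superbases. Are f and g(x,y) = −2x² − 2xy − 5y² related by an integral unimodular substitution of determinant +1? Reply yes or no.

D₁ = -36, D₂ = -36
f: translate: b→2 (≡-2 mod 4), so (2,-2,5)→(2,2,5)
f: reduced (well bottom): (2,2,5) with a≤c, −a<b≤a
g is negative-definite; reduce −g:
−g: reduced (well bottom): (2,2,5) with a≤c, −a<b≤a
flip sign back: reduced form of g is (-2,-2,-5)
reduced forms (2, 2, 5) vs (-2, -2, -5) ⇒ inequivalent

no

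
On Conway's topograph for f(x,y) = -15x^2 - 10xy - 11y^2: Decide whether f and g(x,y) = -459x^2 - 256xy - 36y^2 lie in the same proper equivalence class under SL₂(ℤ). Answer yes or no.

D₁ = -560, D₂ = -560
f is negative-definite; reduce −f:
−f: flip: (15,10,11)→(11,-10,15)
−f: reduced (well bottom): (11,-10,15) with a≤c, −a<b≤a
flip sign back: reduced form of f is (-11,10,-15)
g is negative-definite; reduce −g:
−g: flip: (459,256,36)→(36,-256,459)
−g: translate: b→32 (≡-256 mod 72), so (36,-256,459)→(36,32,11)
−g: flip: (36,32,11)→(11,-32,36)
−g: translate: b→-10 (≡-32 mod 22), so (11,-32,36)→(11,-10,15)
−g: reduced (well bottom): (11,-10,15) with a≤c, −a<b≤a
flip sign back: reduced form of g is (-11,10,-15)
reduced forms (-11, 10, -15) vs (-11, 10, -15) ⇒ equivalent

yes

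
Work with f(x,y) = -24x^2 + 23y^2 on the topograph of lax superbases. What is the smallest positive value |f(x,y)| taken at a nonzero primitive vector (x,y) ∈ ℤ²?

descent: ρ → (23,46,-1)  [lands on river]
river: ρ → (-1,46,23)
closes: descent 1, river 2
min |a| on river = 1

1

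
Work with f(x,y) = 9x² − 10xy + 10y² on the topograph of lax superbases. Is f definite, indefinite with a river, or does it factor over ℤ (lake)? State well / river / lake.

D = b²−4ac = (-10)² − 4·9·10 = -260
D < 0 ⇒ definite ⇒ every region one sign ⇒ single well

well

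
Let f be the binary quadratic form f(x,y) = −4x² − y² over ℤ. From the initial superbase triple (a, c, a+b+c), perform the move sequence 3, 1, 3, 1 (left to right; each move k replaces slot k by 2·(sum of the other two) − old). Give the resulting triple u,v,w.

start (-4,-1,-5) = (f(1,0),f(0,1),f(1,1))
replace slot 3: 2·((-4)+(-1)) − (-5) = -5 → (-4,-1,-5)
replace slot 1: 2·((-1)+(-5)) − (-4) = -8 → (-8,-1,-5)
replace slot 3: 2·((-8)+(-1)) − (-5) = -13 → (-8,-1,-13)
replace slot 1: 2·((-1)+(-13)) − (-8) = -20 → (-20,-1,-13)

-20,-1,-13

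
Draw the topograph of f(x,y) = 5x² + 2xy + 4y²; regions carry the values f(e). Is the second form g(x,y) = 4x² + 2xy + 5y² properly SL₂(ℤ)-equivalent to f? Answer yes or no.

D₁ = -76, D₂ = -76
f: flip: (5,2,4)→(4,-2,5)
f: reduced (well bottom): (4,-2,5) with a≤c, −a<b≤a
g: reduced (well bottom): (4,2,5) with a≤c, −a<b≤a
reduced forms (4, -2, 5) vs (4, 2, 5) ⇒ inequivalent

no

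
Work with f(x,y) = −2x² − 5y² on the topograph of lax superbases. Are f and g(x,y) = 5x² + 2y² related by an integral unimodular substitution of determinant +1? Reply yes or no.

D₁ = -40, D₂ = -40
f is negative-definite; reduce −f:
−f: reduced (well bottom): (2,0,5) with a≤c, −a<b≤a
flip sign back: reduced form of f is (-2,0,-5)
g: flip: (5,0,2)→(2,0,5)
g: reduced (well bottom): (2,0,5) with a≤c, −a<b≤a
reduced forms (-2, 0, -5) vs (2, 0, 5) ⇒ inequivalent

no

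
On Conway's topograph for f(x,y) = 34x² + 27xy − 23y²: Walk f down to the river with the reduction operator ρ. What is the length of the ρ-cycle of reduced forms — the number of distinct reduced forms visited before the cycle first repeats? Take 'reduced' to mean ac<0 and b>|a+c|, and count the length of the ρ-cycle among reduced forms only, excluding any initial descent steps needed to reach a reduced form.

D = 3857, ⌊√D⌋ = 62
river: ρ → (-23,19,38)
river: ρ → (38,57,-4)
river: ρ → (-4,55,52)
river: ρ → (52,49,-7)
river: ρ → (-7,49,52)
river: ρ → (52,55,-4)
river: ρ → (-4,57,38)
river: ρ → (38,19,-23)
river: ρ → (-23,27,34)
river: ρ → (34,41,-16)
river: ρ → (-16,55,13)
river: ρ → (13,49,-28)
river: ρ → (-28,7,34)
river: ρ → (34,61,-1)
river: ρ → (-1,61,34)
river: ρ → (34,7,-28)
river: ρ → (-28,49,13)
river: ρ → (13,55,-16)
river: ρ → (-16,41,34)
river: ρ → (34,27,-23)
ρ-cycle length = 20 (tail of 0 descent steps not counted)

20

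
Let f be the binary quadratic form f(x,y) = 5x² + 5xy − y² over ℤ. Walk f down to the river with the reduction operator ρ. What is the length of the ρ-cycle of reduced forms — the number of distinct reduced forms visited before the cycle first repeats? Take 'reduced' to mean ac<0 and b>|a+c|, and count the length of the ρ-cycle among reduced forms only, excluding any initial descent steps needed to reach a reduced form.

D = 45, ⌊√D⌋ = 6
river: ρ → (-1,5,5)
river: ρ → (5,5,-1)
ρ-cycle length = 2 (tail of 0 descent steps not counted)

2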